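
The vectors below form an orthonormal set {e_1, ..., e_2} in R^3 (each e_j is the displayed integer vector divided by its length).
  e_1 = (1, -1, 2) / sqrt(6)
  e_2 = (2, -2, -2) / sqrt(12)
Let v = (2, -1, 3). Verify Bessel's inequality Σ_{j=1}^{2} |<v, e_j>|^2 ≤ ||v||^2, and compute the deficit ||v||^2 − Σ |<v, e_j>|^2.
Σ |<v, e_j>|^2 = 27/2; ||v||^2 = 14; deficit = 1/2

Write each e_j = u_j / sqrt(<u_j, u_j>) where u_j is the displayed integer vector. Then <v, e_j> = <v, u_j> / sqrt(<u_j, u_j>), so |<v, e_j>|^2 = <v, u_j>^2 / <u_j, u_j>.
Coefficients: <v, e_1> = 9/sqrt(6), <v, e_2> = 0/sqrt(12).
Square and sum: Σ |<v, e_j>|^2 = 27/2.
Compute ||v||^2 = v·v = 14.
Deficit = 14 − 27/2 = 1/2 ≥ 0, confirming Bessel's inequality. (The deficit equals ||v − Σ <v,e_j> e_j||^2, the squared distance from v to span{e_j}.)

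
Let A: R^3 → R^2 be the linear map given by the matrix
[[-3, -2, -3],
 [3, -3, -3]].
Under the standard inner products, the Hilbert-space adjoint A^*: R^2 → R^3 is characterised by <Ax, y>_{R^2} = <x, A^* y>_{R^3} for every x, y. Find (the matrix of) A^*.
A^* = A^T =
[[-3, 3],
 [-2, -3],
 [-3, -3]]

For real matrices with standard dot products, the defining identity <Ax, y> = <x, A^* y> gives (Ax)^T y = x^T (A^*) y, i.e. x^T A^T y = x^T (A^*) y. Since this holds for all x, y, we must have A^* = A^T. Therefore
A^* =
[[-3, 3],
 [-2, -3],
 [-3, -3]].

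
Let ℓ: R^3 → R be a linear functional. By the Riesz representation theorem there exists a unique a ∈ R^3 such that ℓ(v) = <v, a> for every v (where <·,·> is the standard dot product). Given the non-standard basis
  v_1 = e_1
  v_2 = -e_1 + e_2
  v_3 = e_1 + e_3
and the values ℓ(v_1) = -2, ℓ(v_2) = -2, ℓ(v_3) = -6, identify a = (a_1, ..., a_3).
a = (-2, -4, -4)

Write a = (a_1, ..., a_3) in the standard basis. For each basis vector v_i, ℓ(v_i) = <v_i, a> is a linear equation in the a_j's. Collect the n equations into a matrix system V a = ℓ, where row i of V is v_i (expressed in the standard basis). Since V is invertible (lower-triangular with 1s on the diagonal, up to permutation), solve by back-substitution:
  V =
[[1, 0, 0],
 [-1, 1, 0],
 [1, 0, 1]]
  V a = (-2, -2, -6)
Solving gives a = (-2, -4, -4).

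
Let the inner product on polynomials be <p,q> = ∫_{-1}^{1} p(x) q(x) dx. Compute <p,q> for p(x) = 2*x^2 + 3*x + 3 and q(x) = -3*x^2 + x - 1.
<p,q> = -206/15

Expand the product: p(x)·q(x) = -6*x^4 - 7*x^3 - 8*x^2 - 3.
∫_{-1}^{1} of each monomial x^k gives [2/(k+1) if k even, 0 if k odd]. Integrating term-by-term (or equivalently evaluating the antiderivative F(x) = -6*x^5/5 - 7*x^4/4 - 8*x^3/3 - 3*x at the endpoints):
  F(1) − F(−1) = -517/60 − (307/60) = -206/15.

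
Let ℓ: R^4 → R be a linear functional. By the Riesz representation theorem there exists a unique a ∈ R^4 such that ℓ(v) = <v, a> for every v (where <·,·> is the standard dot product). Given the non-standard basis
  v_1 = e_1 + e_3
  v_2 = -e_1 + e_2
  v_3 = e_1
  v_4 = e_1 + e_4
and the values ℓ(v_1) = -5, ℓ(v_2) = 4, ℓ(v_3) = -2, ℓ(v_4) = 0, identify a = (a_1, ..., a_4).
a = (-2, 2, -3, 2)

Write a = (a_1, ..., a_4) in the standard basis. For each basis vector v_i, ℓ(v_i) = <v_i, a> is a linear equation in the a_j's. Collect the n equations into a matrix system V a = ℓ, where row i of V is v_i (expressed in the standard basis). Since V is invertible (lower-triangular with 1s on the diagonal, up to permutation), solve by back-substitution:
  V =
[[1, 0, 1, 0],
 [-1, 1, 0, 0],
 [1, 0, 0, 0],
 [1, 0, 0, 1]]
  V a = (-5, 4, -2, 0)
Solving gives a = (-2, 2, -3, 2).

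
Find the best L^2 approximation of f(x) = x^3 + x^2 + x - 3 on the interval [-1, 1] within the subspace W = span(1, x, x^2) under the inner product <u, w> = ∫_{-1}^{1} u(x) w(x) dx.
g(x) = x^2 + 8*x/5 - 3

The best approximation g ∈ W is the orthogonal projection of f onto W. Writing g = a_0 + a_1 x + a_2 x^2, the coefficients solve the normal equations G · a = b where
  G_{ij} = <φ_i, φ_j> and b_i = <f, φ_i>, with φ_0 = 1, φ_1 = x, φ_2 = x^2.
G =
  [2, 0, 2/3]
  [0, 2/3, 0]
  [2/3, 0, 2/5],
b = (-16/3, 16/15, -8/5).
Solving gives a_0 = -3, a_1 = 8/5, a_2 = 1, so
  g(x) = x^2 + 8*x/5 - 3.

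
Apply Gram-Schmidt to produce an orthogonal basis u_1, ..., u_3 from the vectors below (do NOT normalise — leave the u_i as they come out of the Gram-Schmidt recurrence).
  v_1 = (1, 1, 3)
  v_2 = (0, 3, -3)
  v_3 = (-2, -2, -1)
Orthogonal basis:
  u_1 = (1, 1, 3)
  u_2 = (6/11, 39/11, -15/11)
  u_3 = (-10/9, 5/18, 5/18)

Apply the Gram-Schmidt recurrence
  u_1 = v_1
  u_i = v_i − Σ_{j<i} ((v_i · u_j) / (u_j · u_j)) · u_j.

Step by step this gives:
  u_1 = (1, 1, 3)
  u_2 = (6/11, 39/11, -15/11)
  u_3 = (-10/9, 5/18, 5/18)

Orthogonality check:
  u_2 · u_1 = 0 (should be 0)
  u_3 · u_1 = 0 (should be 0)
  u_3 · u_2 = 0 (should be 0)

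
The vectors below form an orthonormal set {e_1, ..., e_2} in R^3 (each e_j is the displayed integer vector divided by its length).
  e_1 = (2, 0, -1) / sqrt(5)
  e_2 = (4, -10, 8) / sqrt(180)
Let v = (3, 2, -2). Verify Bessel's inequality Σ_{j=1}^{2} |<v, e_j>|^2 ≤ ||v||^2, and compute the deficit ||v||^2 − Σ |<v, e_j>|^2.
Σ |<v, e_j>|^2 = 16; ||v||^2 = 17; deficit = 1

Write each e_j = u_j / sqrt(<u_j, u_j>) where u_j is the displayed integer vector. Then <v, e_j> = <v, u_j> / sqrt(<u_j, u_j>), so |<v, e_j>|^2 = <v, u_j>^2 / <u_j, u_j>.
Coefficients: <v, e_1> = 8/sqrt(5), <v, e_2> = -24/sqrt(180).
Square and sum: Σ |<v, e_j>|^2 = 16.
Compute ||v||^2 = v·v = 17.
Deficit = 17 − 16 = 1 ≥ 0, confirming Bessel's inequality. (The deficit equals ||v − Σ <v,e_j> e_j||^2, the squared distance from v to span{e_j}.)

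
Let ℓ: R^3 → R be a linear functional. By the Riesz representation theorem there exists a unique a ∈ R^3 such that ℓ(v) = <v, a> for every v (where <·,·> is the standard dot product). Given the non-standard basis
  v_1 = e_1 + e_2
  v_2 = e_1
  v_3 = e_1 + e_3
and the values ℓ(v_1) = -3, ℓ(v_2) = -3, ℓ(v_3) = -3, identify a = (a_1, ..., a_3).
a = (-3, 0, 0)

Write a = (a_1, ..., a_3) in the standard basis. For each basis vector v_i, ℓ(v_i) = <v_i, a> is a linear equation in the a_j's. Collect the n equations into a matrix system V a = ℓ, where row i of V is v_i (expressed in the standard basis). Since V is invertible (lower-triangular with 1s on the diagonal, up to permutation), solve by back-substitution:
  V =
[[1, 1, 0],
 [1, 0, 0],
 [1, 0, 1]]
  V a = (-3, -3, -3)
Solving gives a = (-3, 0, 0).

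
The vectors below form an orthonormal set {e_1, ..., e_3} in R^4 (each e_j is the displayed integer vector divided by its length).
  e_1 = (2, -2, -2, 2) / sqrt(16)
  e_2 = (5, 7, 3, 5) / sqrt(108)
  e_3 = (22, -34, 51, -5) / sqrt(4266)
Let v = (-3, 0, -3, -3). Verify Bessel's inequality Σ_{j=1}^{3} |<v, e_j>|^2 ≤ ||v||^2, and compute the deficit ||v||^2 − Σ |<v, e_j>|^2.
Σ |<v, e_j>|^2 = 2061/79; ||v||^2 = 27; deficit = 72/79

Write each e_j = u_j / sqrt(<u_j, u_j>) where u_j is the displayed integer vector. Then <v, e_j> = <v, u_j> / sqrt(<u_j, u_j>), so |<v, e_j>|^2 = <v, u_j>^2 / <u_j, u_j>.
Coefficients: <v, e_1> = -6/sqrt(16), <v, e_2> = -39/sqrt(108), <v, e_3> = -204/sqrt(4266).
Square and sum: Σ |<v, e_j>|^2 = 2061/79.
Compute ||v||^2 = v·v = 27.
Deficit = 27 − 2061/79 = 72/79 ≥ 0, confirming Bessel's inequality. (The deficit equals ||v − Σ <v,e_j> e_j||^2, the squared distance from v to span{e_j}.)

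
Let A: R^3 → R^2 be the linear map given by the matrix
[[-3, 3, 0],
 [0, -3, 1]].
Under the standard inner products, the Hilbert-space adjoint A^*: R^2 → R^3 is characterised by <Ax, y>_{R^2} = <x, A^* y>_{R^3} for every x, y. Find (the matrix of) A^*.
A^* = A^T =
[[-3, 0],
 [3, -3],
 [0, 1]]

For real matrices with standard dot products, the defining identity <Ax, y> = <x, A^* y> gives (Ax)^T y = x^T (A^*) y, i.e. x^T A^T y = x^T (A^*) y. Since this holds for all x, y, we must have A^* = A^T. Therefore
A^* =
[[-3, 0],
 [3, -3],
 [0, 1]].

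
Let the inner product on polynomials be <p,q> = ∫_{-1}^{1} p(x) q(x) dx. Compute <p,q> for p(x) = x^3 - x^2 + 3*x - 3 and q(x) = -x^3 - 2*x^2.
<p,q> = 116/35

Expand the product: p(x)·q(x) = -x^6 - x^5 - x^4 - 3*x^3 + 6*x^2.
∫_{-1}^{1} of each monomial x^k gives [2/(k+1) if k even, 0 if k odd]. Integrating term-by-term (or equivalently evaluating the antiderivative F(x) = -x^7/7 - x^6/6 - x^5/5 - 3*x^4/4 + 2*x^3 at the endpoints):
  F(1) − F(−1) = 311/420 − (-1081/420) = 116/35.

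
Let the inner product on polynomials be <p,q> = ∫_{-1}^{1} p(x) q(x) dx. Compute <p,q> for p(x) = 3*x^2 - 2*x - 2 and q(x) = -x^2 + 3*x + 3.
<p,q> = -148/15

Expand the product: p(x)·q(x) = -3*x^4 + 11*x^3 + 5*x^2 - 12*x - 6.
∫_{-1}^{1} of each monomial x^k gives [2/(k+1) if k even, 0 if k odd]. Integrating term-by-term (or equivalently evaluating the antiderivative F(x) = -3*x^5/5 + 11*x^4/4 + 5*x^3/3 - 6*x^2 - 6*x at the endpoints):
  F(1) − F(−1) = -491/60 − (101/60) = -148/15.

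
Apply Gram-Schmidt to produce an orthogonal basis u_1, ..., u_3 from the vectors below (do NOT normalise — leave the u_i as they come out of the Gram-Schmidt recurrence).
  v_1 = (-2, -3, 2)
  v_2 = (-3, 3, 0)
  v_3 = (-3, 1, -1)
Orthogonal basis:
  u_1 = (-2, -3, 2)
  u_2 = (-57/17, 42/17, 6/17)
  u_3 = (-6/11, -6/11, -15/11)

Apply the Gram-Schmidt recurrence
  u_1 = v_1
  u_i = v_i − Σ_{j<i} ((v_i · u_j) / (u_j · u_j)) · u_j.

Step by step this gives:
  u_1 = (-2, -3, 2)
  u_2 = (-57/17, 42/17, 6/17)
  u_3 = (-6/11, -6/11, -15/11)

Orthogonality check:
  u_2 · u_1 = 0 (should be 0)
  u_3 · u_1 = 0 (should be 0)
  u_3 · u_2 = 0 (should be 0)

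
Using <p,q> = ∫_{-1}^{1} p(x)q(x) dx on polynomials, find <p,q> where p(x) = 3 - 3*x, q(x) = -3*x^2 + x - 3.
<p,q> = -26

Expand the product: p(x)·q(x) = 9*x^3 - 12*x^2 + 12*x - 9.
∫_{-1}^{1} of each monomial x^k gives [2/(k+1) if k even, 0 if k odd]. Integrating term-by-term (or equivalently evaluating the antiderivative F(x) = 9*x^4/4 - 4*x^3 + 6*x^2 - 9*x at the endpoints):
  F(1) − F(−1) = -19/4 − (85/4) = -26.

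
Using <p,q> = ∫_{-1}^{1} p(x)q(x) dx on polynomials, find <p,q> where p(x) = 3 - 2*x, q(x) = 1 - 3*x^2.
<p,q> = 0

Expand the product: p(x)·q(x) = 6*x^3 - 9*x^2 - 2*x + 3.
∫_{-1}^{1} of each monomial x^k gives [2/(k+1) if k even, 0 if k odd]. Integrating term-by-term (or equivalently evaluating the antiderivative F(x) = 3*x^4/2 - 3*x^3 - x^2 + 3*x at the endpoints):
  F(1) − F(−1) = 1/2 − (1/2) = 0.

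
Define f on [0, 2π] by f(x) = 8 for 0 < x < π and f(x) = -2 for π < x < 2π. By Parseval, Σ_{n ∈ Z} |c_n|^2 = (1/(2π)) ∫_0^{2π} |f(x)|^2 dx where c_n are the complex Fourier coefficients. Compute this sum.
Σ |c_n|^2 = 34

Parseval equates the L^2 energy of f (normalised by 1/(2π)) with the ℓ^2 sum of its Fourier coefficients: (1/(2π)) ∫_0^{2π} |f|^2 = Σ |c_n|^2.
Compute the left side: (1/(2π)) [∫_0^π 8^2 dx + ∫_π^{2π} (-2)^2 dx] = (1/(2π)) · (64π + 4π) = (64 + 4)/2 = 34.
So Σ_{n ∈ Z} |c_n|^2 = 34.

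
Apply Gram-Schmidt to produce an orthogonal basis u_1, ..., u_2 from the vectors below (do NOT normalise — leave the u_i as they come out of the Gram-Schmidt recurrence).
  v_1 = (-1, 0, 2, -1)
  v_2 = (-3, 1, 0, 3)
Orthogonal basis:
  u_1 = (-1, 0, 2, -1)
  u_2 = (-3, 1, 0, 3)

Apply the Gram-Schmidt recurrence
  u_1 = v_1
  u_i = v_i − Σ_{j<i} ((v_i · u_j) / (u_j · u_j)) · u_j.

Step by step this gives:
  u_1 = (-1, 0, 2, -1)
  u_2 = (-3, 1, 0, 3)

Orthogonality check:
  u_2 · u_1 = 0 (should be 0)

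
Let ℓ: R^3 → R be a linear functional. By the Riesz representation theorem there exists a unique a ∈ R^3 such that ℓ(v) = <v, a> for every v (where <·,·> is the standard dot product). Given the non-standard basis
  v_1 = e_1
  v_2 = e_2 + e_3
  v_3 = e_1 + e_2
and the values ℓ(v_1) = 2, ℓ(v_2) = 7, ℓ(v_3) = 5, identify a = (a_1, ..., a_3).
a = (2, 3, 4)

Write a = (a_1, ..., a_3) in the standard basis. For each basis vector v_i, ℓ(v_i) = <v_i, a> is a linear equation in the a_j's. Collect the n equations into a matrix system V a = ℓ, where row i of V is v_i (expressed in the standard basis). Since V is invertible (lower-triangular with 1s on the diagonal, up to permutation), solve by back-substitution:
  V =
[[1, 0, 0],
 [0, 1, 1],
 [1, 1, 0]]
  V a = (2, 7, 5)
Solving gives a = (2, 3, 4).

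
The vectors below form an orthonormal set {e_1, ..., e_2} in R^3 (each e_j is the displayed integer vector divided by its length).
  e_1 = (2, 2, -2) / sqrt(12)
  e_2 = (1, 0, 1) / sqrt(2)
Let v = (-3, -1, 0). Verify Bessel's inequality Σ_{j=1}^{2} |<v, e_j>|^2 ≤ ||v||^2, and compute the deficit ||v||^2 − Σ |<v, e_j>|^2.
Σ |<v, e_j>|^2 = 59/6; ||v||^2 = 10; deficit = 1/6

Write each e_j = u_j / sqrt(<u_j, u_j>) where u_j is the displayed integer vector. Then <v, e_j> = <v, u_j> / sqrt(<u_j, u_j>), so |<v, e_j>|^2 = <v, u_j>^2 / <u_j, u_j>.
Coefficients: <v, e_1> = -8/sqrt(12), <v, e_2> = -3/sqrt(2).
Square and sum: Σ |<v, e_j>|^2 = 59/6.
Compute ||v||^2 = v·v = 10.
Deficit = 10 − 59/6 = 1/6 ≥ 0, confirming Bessel's inequality. (The deficit equals ||v − Σ <v,e_j> e_j||^2, the squared distance from v to span{e_j}.)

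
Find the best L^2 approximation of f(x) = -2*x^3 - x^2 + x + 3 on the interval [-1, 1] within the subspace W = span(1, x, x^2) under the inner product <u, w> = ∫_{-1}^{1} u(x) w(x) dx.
g(x) = -x^2 - x/5 + 3

The best approximation g ∈ W is the orthogonal projection of f onto W. Writing g = a_0 + a_1 x + a_2 x^2, the coefficients solve the normal equations G · a = b where
  G_{ij} = <φ_i, φ_j> and b_i = <f, φ_i>, with φ_0 = 1, φ_1 = x, φ_2 = x^2.
G =
  [2, 0, 2/3]
  [0, 2/3, 0]
  [2/3, 0, 2/5],
b = (16/3, -2/15, 8/5).
Solving gives a_0 = 3, a_1 = -1/5, a_2 = -1, so
  g(x) = -x^2 - x/5 + 3.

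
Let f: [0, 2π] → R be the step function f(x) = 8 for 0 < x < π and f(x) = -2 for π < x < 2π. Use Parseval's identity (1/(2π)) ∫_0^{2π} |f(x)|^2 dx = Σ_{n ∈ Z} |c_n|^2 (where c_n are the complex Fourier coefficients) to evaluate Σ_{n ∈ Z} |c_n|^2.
Σ |c_n|^2 = 34

Parseval equates the L^2 energy of f (normalised by 1/(2π)) with the ℓ^2 sum of its Fourier coefficients: (1/(2π)) ∫_0^{2π} |f|^2 = Σ |c_n|^2.
Compute the left side: (1/(2π)) [∫_0^π 8^2 dx + ∫_π^{2π} (-2)^2 dx] = (1/(2π)) · (64π + 4π) = (64 + 4)/2 = 34.
So Σ_{n ∈ Z} |c_n|^2 = 34.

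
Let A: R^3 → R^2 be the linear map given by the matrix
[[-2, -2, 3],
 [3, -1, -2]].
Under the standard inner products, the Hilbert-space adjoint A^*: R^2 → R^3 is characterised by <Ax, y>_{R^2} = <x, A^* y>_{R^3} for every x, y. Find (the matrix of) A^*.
A^* = A^T =
[[-2, 3],
 [-2, -1],
 [3, -2]]

For real matrices with standard dot products, the defining identity <Ax, y> = <x, A^* y> gives (Ax)^T y = x^T (A^*) y, i.e. x^T A^T y = x^T (A^*) y. Since this holds for all x, y, we must have A^* = A^T. Therefore
A^* =
[[-2, 3],
 [-2, -1],
 [3, -2]].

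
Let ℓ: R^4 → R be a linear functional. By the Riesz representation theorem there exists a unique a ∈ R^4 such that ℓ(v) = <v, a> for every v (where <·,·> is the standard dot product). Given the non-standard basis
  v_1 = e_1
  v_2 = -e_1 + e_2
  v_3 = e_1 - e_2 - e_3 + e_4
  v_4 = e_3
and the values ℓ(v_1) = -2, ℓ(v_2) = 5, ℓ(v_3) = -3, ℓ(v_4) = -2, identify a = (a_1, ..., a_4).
a = (-2, 3, -2, 0)

Write a = (a_1, ..., a_4) in the standard basis. For each basis vector v_i, ℓ(v_i) = <v_i, a> is a linear equation in the a_j's. Collect the n equations into a matrix system V a = ℓ, where row i of V is v_i (expressed in the standard basis). Since V is invertible (lower-triangular with 1s on the diagonal, up to permutation), solve by back-substitution:
  V =
[[1, 0, 0, 0],
 [-1, 1, 0, 0],
 [1, -1, -1, 1],
 [0, 0, 1, 0]]
  V a = (-2, 5, -3, -2)
Solving gives a = (-2, 3, -2, 0).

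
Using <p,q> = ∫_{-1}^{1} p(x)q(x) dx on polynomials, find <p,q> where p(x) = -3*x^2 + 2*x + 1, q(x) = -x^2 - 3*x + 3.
<p,q> = -52/15

Expand the product: p(x)·q(x) = 3*x^4 + 7*x^3 - 16*x^2 + 3*x + 3.
∫_{-1}^{1} of each monomial x^k gives [2/(k+1) if k even, 0 if k odd]. Integrating term-by-term (or equivalently evaluating the antiderivative F(x) = 3*x^5/5 + 7*x^4/4 - 16*x^3/3 + 3*x^2/2 + 3*x at the endpoints):
  F(1) − F(−1) = 91/60 − (299/60) = -52/15.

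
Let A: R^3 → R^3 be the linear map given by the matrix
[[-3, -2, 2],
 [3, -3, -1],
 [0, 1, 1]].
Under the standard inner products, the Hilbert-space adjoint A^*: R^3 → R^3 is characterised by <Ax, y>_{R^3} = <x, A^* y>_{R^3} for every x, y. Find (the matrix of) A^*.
A^* = A^T =
[[-3, 3, 0],
 [-2, -3, 1],
 [2, -1, 1]]

For real matrices with standard dot products, the defining identity <Ax, y> = <x, A^* y> gives (Ax)^T y = x^T (A^*) y, i.e. x^T A^T y = x^T (A^*) y. Since this holds for all x, y, we must have A^* = A^T. Therefore
A^* =
[[-3, 3, 0],
 [-2, -3, 1],
 [2, -1, 1]].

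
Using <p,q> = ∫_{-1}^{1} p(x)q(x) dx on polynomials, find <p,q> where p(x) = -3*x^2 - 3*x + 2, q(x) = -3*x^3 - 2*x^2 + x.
<p,q> = 4/3

Expand the product: p(x)·q(x) = 9*x^5 + 15*x^4 - 3*x^3 - 7*x^2 + 2*x.
∫_{-1}^{1} of each monomial x^k gives [2/(k+1) if k even, 0 if k odd]. Integrating term-by-term (or equivalently evaluating the antiderivative F(x) = 3*x^6/2 + 3*x^5 - 3*x^4/4 - 7*x^3/3 + x^2 at the endpoints):
  F(1) − F(−1) = 29/12 − (13/12) = 4/3.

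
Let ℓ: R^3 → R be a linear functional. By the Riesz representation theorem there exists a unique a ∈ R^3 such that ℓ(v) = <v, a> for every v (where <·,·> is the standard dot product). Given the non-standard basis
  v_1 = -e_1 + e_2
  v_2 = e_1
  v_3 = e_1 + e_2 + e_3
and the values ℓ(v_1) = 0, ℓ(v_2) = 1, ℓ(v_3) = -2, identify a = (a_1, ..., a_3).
a = (1, 1, -4)

Write a = (a_1, ..., a_3) in the standard basis. For each basis vector v_i, ℓ(v_i) = <v_i, a> is a linear equation in the a_j's. Collect the n equations into a matrix system V a = ℓ, where row i of V is v_i (expressed in the standard basis). Since V is invertible (lower-triangular with 1s on the diagonal, up to permutation), solve by back-substitution:
  V =
[[-1, 1, 0],
 [1, 0, 0],
 [1, 1, 1]]
  V a = (0, 1, -2)
Solving gives a = (1, 1, -4).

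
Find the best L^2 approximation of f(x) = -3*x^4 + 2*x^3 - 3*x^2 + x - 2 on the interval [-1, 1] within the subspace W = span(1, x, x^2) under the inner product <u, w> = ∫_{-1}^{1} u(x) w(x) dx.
g(x) = -39*x^2/7 + 11*x/5 - 61/35

The best approximation g ∈ W is the orthogonal projection of f onto W. Writing g = a_0 + a_1 x + a_2 x^2, the coefficients solve the normal equations G · a = b where
  G_{ij} = <φ_i, φ_j> and b_i = <f, φ_i>, with φ_0 = 1, φ_1 = x, φ_2 = x^2.
G =
  [2, 0, 2/3]
  [0, 2/3, 0]
  [2/3, 0, 2/5],
b = (-36/5, 22/15, -356/105).
Solving gives a_0 = -61/35, a_1 = 11/5, a_2 = -39/7, so
  g(x) = -39*x^2/7 + 11*x/5 - 61/35.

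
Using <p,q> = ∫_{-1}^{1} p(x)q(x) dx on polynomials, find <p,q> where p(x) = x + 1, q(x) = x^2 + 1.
<p,q> = 8/3

Expand the product: p(x)·q(x) = x^3 + x^2 + x + 1.
∫_{-1}^{1} of each monomial x^k gives [2/(k+1) if k even, 0 if k odd]. Integrating term-by-term (or equivalently evaluating the antiderivative F(x) = x^4/4 + x^3/3 + x^2/2 + x at the endpoints):
  F(1) − F(−1) = 25/12 − (-7/12) = 8/3.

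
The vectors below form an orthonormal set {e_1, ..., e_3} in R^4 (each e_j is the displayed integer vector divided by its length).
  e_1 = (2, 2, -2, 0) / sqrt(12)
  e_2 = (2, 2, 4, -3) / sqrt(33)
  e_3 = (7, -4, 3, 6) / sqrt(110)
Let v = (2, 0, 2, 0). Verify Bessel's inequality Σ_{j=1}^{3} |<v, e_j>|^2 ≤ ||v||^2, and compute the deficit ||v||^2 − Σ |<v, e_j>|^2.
Σ |<v, e_j>|^2 = 8; ||v||^2 = 8; deficit = 0

Write each e_j = u_j / sqrt(<u_j, u_j>) where u_j is the displayed integer vector. Then <v, e_j> = <v, u_j> / sqrt(<u_j, u_j>), so |<v, e_j>|^2 = <v, u_j>^2 / <u_j, u_j>.
Coefficients: <v, e_1> = 0/sqrt(12), <v, e_2> = 12/sqrt(33), <v, e_3> = 20/sqrt(110).
Square and sum: Σ |<v, e_j>|^2 = 8.
Compute ||v||^2 = v·v = 8.
Deficit = 8 − 8 = 0 ≥ 0, confirming Bessel's inequality. (The deficit equals ||v − Σ <v,e_j> e_j||^2, the squared distance from v to span{e_j}.)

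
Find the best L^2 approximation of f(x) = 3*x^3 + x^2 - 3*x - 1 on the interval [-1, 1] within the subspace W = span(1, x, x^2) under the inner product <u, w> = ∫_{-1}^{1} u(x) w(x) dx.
g(x) = x^2 - 6*x/5 - 1

The best approximation g ∈ W is the orthogonal projection of f onto W. Writing g = a_0 + a_1 x + a_2 x^2, the coefficients solve the normal equations G · a = b where
  G_{ij} = <φ_i, φ_j> and b_i = <f, φ_i>, with φ_0 = 1, φ_1 = x, φ_2 = x^2.
G =
  [2, 0, 2/3]
  [0, 2/3, 0]
  [2/3, 0, 2/5],
b = (-4/3, -4/5, -4/15).
Solving gives a_0 = -1, a_1 = -6/5, a_2 = 1, so
  g(x) = x^2 - 6*x/5 - 1.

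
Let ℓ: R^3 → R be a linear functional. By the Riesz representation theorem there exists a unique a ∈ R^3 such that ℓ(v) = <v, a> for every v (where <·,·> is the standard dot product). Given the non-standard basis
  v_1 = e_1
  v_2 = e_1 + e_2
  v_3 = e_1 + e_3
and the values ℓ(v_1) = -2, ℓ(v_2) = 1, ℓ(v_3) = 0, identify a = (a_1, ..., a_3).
a = (-2, 3, 2)

Write a = (a_1, ..., a_3) in the standard basis. For each basis vector v_i, ℓ(v_i) = <v_i, a> is a linear equation in the a_j's. Collect the n equations into a matrix system V a = ℓ, where row i of V is v_i (expressed in the standard basis). Since V is invertible (lower-triangular with 1s on the diagonal, up to permutation), solve by back-substitution:
  V =
[[1, 0, 0],
 [1, 1, 0],
 [1, 0, 1]]
  V a = (-2, 1, 0)
Solving gives a = (-2, 3, 2).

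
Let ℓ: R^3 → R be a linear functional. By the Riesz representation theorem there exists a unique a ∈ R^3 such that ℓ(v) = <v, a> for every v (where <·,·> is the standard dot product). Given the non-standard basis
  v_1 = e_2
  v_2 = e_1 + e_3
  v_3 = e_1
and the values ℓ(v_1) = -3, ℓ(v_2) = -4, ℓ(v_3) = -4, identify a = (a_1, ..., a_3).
a = (-4, -3, 0)

Write a = (a_1, ..., a_3) in the standard basis. For each basis vector v_i, ℓ(v_i) = <v_i, a> is a linear equation in the a_j's. Collect the n equations into a matrix system V a = ℓ, where row i of V is v_i (expressed in the standard basis). Since V is invertible (lower-triangular with 1s on the diagonal, up to permutation), solve by back-substitution:
  V =
[[0, 1, 0],
 [1, 0, 1],
 [1, 0, 0]]
  V a = (-3, -4, -4)
Solving gives a = (-4, -3, 0).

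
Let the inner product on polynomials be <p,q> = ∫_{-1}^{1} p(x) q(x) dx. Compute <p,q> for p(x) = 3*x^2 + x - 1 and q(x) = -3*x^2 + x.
<p,q> = -14/15

Expand the product: p(x)·q(x) = -9*x^4 + 4*x^2 - x.
∫_{-1}^{1} of each monomial x^k gives [2/(k+1) if k even, 0 if k odd]. Integrating term-by-term (or equivalently evaluating the antiderivative F(x) = -9*x^5/5 + 4*x^3/3 - x^2/2 at the endpoints):
  F(1) − F(−1) = -29/30 − (-1/30) = -14/15.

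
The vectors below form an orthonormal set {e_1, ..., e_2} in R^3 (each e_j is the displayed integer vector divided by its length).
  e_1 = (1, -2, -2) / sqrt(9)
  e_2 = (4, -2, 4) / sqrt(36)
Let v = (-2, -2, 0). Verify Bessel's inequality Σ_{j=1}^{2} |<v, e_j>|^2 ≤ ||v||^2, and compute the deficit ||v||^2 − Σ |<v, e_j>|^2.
Σ |<v, e_j>|^2 = 8/9; ||v||^2 = 8; deficit = 64/9

Write each e_j = u_j / sqrt(<u_j, u_j>) where u_j is the displayed integer vector. Then <v, e_j> = <v, u_j> / sqrt(<u_j, u_j>), so |<v, e_j>|^2 = <v, u_j>^2 / <u_j, u_j>.
Coefficients: <v, e_1> = 2/sqrt(9), <v, e_2> = -4/sqrt(36).
Square and sum: Σ |<v, e_j>|^2 = 8/9.
Compute ||v||^2 = v·v = 8.
Deficit = 8 − 8/9 = 64/9 ≥ 0, confirming Bessel's inequality. (The deficit equals ||v − Σ <v,e_j> e_j||^2, the squared distance from v to span{e_j}.)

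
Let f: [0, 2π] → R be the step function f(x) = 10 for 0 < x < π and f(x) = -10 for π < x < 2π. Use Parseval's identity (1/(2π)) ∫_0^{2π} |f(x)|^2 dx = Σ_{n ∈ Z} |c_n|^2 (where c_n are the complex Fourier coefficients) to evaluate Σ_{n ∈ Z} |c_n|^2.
Σ |c_n|^2 = 100

Parseval equates the L^2 energy of f (normalised by 1/(2π)) with the ℓ^2 sum of its Fourier coefficients: (1/(2π)) ∫_0^{2π} |f|^2 = Σ |c_n|^2.
Compute the left side: (1/(2π)) [∫_0^π 10^2 dx + ∫_π^{2π} (-10)^2 dx] = (1/(2π)) · (100π + 100π) = (100 + 100)/2 = 100.
So Σ_{n ∈ Z} |c_n|^2 = 100.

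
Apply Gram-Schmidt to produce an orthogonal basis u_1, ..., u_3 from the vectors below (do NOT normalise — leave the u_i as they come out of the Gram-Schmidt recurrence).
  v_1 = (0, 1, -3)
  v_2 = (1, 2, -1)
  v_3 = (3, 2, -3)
Orthogonal basis:
  u_1 = (0, 1, -3)
  u_2 = (1, 3/2, 1/2)
  u_3 = (12/7, -36/35, -12/35)

Apply the Gram-Schmidt recurrence
  u_1 = v_1
  u_i = v_i − Σ_{j<i} ((v_i · u_j) / (u_j · u_j)) · u_j.

Step by step this gives:
  u_1 = (0, 1, -3)
  u_2 = (1, 3/2, 1/2)
  u_3 = (12/7, -36/35, -12/35)

Orthogonality check:
  u_2 · u_1 = 0 (should be 0)
  u_3 · u_1 = 0 (should be 0)
  u_3 · u_2 = 0 (should be 0)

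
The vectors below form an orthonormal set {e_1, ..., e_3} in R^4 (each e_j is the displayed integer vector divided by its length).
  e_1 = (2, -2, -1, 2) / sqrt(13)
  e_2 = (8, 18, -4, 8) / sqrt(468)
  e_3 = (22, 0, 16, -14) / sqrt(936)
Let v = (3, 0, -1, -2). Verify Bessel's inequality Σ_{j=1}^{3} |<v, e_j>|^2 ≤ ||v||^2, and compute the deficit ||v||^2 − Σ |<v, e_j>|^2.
Σ |<v, e_j>|^2 = 15/2; ||v||^2 = 14; deficit = 13/2

Write each e_j = u_j / sqrt(<u_j, u_j>) where u_j is the displayed integer vector. Then <v, e_j> = <v, u_j> / sqrt(<u_j, u_j>), so |<v, e_j>|^2 = <v, u_j>^2 / <u_j, u_j>.
Coefficients: <v, e_1> = 3/sqrt(13), <v, e_2> = 12/sqrt(468), <v, e_3> = 78/sqrt(936).
Square and sum: Σ |<v, e_j>|^2 = 15/2.
Compute ||v||^2 = v·v = 14.
Deficit = 14 − 15/2 = 13/2 ≥ 0, confirming Bessel's inequality. (The deficit equals ||v − Σ <v,e_j> e_j||^2, the squared distance from v to span{e_j}.)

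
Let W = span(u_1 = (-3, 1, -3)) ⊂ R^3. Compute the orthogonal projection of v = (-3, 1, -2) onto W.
proj_W(v) = (-48/19, 16/19, -48/19)

Set up U = [u_1 | ... | u_1] ∈ R^(3×1). The projector onto W = col(U) is P = U (U^T U)^(-1) U^T.
Compute U^T U =
  [19],
and U^T v = (16).
Solve U^T U · c = U^T v for the coefficients: c = (16/19). The projection is proj_W(v) = U c.
Check: (v - proj_W(v)) · u_1 = 0  (should be 0).
Result: proj_W(v) = (-48/19, 16/19, -48/19).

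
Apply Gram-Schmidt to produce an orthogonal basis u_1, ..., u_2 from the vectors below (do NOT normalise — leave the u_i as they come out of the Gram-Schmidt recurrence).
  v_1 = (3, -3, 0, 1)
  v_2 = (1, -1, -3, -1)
Orthogonal basis:
  u_1 = (3, -3, 0, 1)
  u_2 = (4/19, -4/19, -3, -24/19)

Apply the Gram-Schmidt recurrence
  u_1 = v_1
  u_i = v_i − Σ_{j<i} ((v_i · u_j) / (u_j · u_j)) · u_j.

Step by step this gives:
  u_1 = (3, -3, 0, 1)
  u_2 = (4/19, -4/19, -3, -24/19)

Orthogonality check:
  u_2 · u_1 = 0 (should be 0)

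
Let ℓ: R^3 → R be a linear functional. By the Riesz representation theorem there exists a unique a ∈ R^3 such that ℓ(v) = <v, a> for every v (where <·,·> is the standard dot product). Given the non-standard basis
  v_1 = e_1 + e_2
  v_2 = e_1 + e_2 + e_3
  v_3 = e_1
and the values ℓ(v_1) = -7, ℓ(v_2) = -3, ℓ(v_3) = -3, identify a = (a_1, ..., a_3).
a = (-3, -4, 4)

Write a = (a_1, ..., a_3) in the standard basis. For each basis vector v_i, ℓ(v_i) = <v_i, a> is a linear equation in the a_j's. Collect the n equations into a matrix system V a = ℓ, where row i of V is v_i (expressed in the standard basis). Since V is invertible (lower-triangular with 1s on the diagonal, up to permutation), solve by back-substitution:
  V =
[[1, 1, 0],
 [1, 1, 1],
 [1, 0, 0]]
  V a = (-7, -3, -3)
Solving gives a = (-3, -4, 4).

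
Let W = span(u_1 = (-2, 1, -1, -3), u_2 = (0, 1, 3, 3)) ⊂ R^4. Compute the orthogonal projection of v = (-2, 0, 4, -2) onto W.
proj_W(v) = (-90/41, 84/41, 72/41, -18/41)

Set up U = [u_1 | ... | u_2] ∈ R^(4×2). The projector onto W = col(U) is P = U (U^T U)^(-1) U^T.
Compute U^T U =
  [15, -11]
  [-11, 19],
and U^T v = (6, 6).
Solve U^T U · c = U^T v for the coefficients: c = (45/41, 39/41). The projection is proj_W(v) = U c.
Check: (v - proj_W(v)) · u_1 = 0  (should be 0).
Check: (v - proj_W(v)) · u_2 = 0  (should be 0).
Result: proj_W(v) = (-90/41, 84/41, 72/41, -18/41).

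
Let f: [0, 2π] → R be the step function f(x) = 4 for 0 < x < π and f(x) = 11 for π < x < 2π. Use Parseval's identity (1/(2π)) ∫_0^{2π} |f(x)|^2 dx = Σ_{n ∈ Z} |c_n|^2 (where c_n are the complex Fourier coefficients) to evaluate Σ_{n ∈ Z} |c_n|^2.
Σ |c_n|^2 = 137/2

Parseval equates the L^2 energy of f (normalised by 1/(2π)) with the ℓ^2 sum of its Fourier coefficients: (1/(2π)) ∫_0^{2π} |f|^2 = Σ |c_n|^2.
Compute the left side: (1/(2π)) [∫_0^π 4^2 dx + ∫_π^{2π} 11^2 dx] = (1/(2π)) · (16π + 121π) = (16 + 121)/2 = 137/2.
So Σ_{n ∈ Z} |c_n|^2 = 137/2.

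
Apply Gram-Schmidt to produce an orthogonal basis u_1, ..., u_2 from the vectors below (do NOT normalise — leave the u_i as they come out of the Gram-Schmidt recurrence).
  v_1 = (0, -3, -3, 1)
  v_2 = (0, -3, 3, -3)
Orthogonal basis:
  u_1 = (0, -3, -3, 1)
  u_2 = (0, -66/19, 48/19, -54/19)

Apply the Gram-Schmidt recurrence
  u_1 = v_1
  u_i = v_i − Σ_{j<i} ((v_i · u_j) / (u_j · u_j)) · u_j.

Step by step this gives:
  u_1 = (0, -3, -3, 1)
  u_2 = (0, -66/19, 48/19, -54/19)

Orthogonality check:
  u_2 · u_1 = 0 (should be 0)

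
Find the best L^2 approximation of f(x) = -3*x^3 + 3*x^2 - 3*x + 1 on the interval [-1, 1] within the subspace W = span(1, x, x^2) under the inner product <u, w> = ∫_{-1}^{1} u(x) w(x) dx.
g(x) = 3*x^2 - 24*x/5 + 1

The best approximation g ∈ W is the orthogonal projection of f onto W. Writing g = a_0 + a_1 x + a_2 x^2, the coefficients solve the normal equations G · a = b where
  G_{ij} = <φ_i, φ_j> and b_i = <f, φ_i>, with φ_0 = 1, φ_1 = x, φ_2 = x^2.
G =
  [2, 0, 2/3]
  [0, 2/3, 0]
  [2/3, 0, 2/5],
b = (4, -16/5, 28/15).
Solving gives a_0 = 1, a_1 = -24/5, a_2 = 3, so
  g(x) = 3*x^2 - 24*x/5 + 1.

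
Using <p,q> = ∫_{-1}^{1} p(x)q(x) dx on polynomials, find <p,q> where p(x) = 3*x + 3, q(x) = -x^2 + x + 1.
<p,q> = 6

Expand the product: p(x)·q(x) = -3*x^3 + 6*x + 3.
∫_{-1}^{1} of each monomial x^k gives [2/(k+1) if k even, 0 if k odd]. Integrating term-by-term (or equivalently evaluating the antiderivative F(x) = -3*x^4/4 + 3*x^2 + 3*x at the endpoints):
  F(1) − F(−1) = 21/4 − (-3/4) = 6.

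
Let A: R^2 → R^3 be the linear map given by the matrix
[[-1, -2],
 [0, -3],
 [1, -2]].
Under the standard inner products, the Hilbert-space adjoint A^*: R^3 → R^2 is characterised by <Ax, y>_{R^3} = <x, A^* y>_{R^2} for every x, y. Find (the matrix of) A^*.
A^* = A^T =
[[-1, 0, 1],
 [-2, -3, -2]]

For real matrices with standard dot products, the defining identity <Ax, y> = <x, A^* y> gives (Ax)^T y = x^T (A^*) y, i.e. x^T A^T y = x^T (A^*) y. Since this holds for all x, y, we must have A^* = A^T. Therefore
A^* =
[[-1, 0, 1],
 [-2, -3, -2]].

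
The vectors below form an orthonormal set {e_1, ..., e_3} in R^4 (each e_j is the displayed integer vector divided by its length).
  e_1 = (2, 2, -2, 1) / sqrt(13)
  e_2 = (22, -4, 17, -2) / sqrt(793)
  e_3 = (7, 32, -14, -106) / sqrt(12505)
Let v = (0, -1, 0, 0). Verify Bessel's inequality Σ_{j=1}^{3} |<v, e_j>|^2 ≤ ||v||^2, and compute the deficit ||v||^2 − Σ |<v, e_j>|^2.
Σ |<v, e_j>|^2 = 84/205; ||v||^2 = 1; deficit = 121/205

Write each e_j = u_j / sqrt(<u_j, u_j>) where u_j is the displayed integer vector. Then <v, e_j> = <v, u_j> / sqrt(<u_j, u_j>), so |<v, e_j>|^2 = <v, u_j>^2 / <u_j, u_j>.
Coefficients: <v, e_1> = -2/sqrt(13), <v, e_2> = 4/sqrt(793), <v, e_3> = -32/sqrt(12505).
Square and sum: Σ |<v, e_j>|^2 = 84/205.
Compute ||v||^2 = v·v = 1.
Deficit = 1 − 84/205 = 121/205 ≥ 0, confirming Bessel's inequality. (The deficit equals ||v − Σ <v,e_j> e_j||^2, the squared distance from v to span{e_j}.)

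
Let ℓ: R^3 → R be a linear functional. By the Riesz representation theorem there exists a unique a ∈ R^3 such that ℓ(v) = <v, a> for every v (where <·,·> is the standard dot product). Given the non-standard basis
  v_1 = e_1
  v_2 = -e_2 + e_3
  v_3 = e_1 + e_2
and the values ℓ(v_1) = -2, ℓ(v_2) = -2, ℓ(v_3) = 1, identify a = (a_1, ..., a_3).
a = (-2, 3, 1)

Write a = (a_1, ..., a_3) in the standard basis. For each basis vector v_i, ℓ(v_i) = <v_i, a> is a linear equation in the a_j's. Collect the n equations into a matrix system V a = ℓ, where row i of V is v_i (expressed in the standard basis). Since V is invertible (lower-triangular with 1s on the diagonal, up to permutation), solve by back-substitution:
  V =
[[1, 0, 0],
 [0, -1, 1],
 [1, 1, 0]]
  V a = (-2, -2, 1)
Solving gives a = (-2, 3, 1).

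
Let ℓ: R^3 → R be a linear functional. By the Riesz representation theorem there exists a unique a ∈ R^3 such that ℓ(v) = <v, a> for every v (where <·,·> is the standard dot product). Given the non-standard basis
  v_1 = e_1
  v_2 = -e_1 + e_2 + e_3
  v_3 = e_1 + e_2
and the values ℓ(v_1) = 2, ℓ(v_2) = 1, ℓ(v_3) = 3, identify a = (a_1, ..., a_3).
a = (2, 1, 2)

Write a = (a_1, ..., a_3) in the standard basis. For each basis vector v_i, ℓ(v_i) = <v_i, a> is a linear equation in the a_j's. Collect the n equations into a matrix system V a = ℓ, where row i of V is v_i (expressed in the standard basis). Since V is invertible (lower-triangular with 1s on the diagonal, up to permutation), solve by back-substitution:
  V =
[[1, 0, 0],
 [-1, 1, 1],
 [1, 1, 0]]
  V a = (2, 1, 3)
Solving gives a = (2, 1, 2).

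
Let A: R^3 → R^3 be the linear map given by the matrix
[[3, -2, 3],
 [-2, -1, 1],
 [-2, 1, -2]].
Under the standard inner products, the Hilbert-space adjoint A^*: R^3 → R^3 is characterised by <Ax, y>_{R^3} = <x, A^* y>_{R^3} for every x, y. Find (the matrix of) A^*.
A^* = A^T =
[[3, -2, -2],
 [-2, -1, 1],
 [3, 1, -2]]

For real matrices with standard dot products, the defining identity <Ax, y> = <x, A^* y> gives (Ax)^T y = x^T (A^*) y, i.e. x^T A^T y = x^T (A^*) y. Since this holds for all x, y, we must have A^* = A^T. Therefore
A^* =
[[3, -2, -2],
 [-2, -1, 1],
 [3, 1, -2]].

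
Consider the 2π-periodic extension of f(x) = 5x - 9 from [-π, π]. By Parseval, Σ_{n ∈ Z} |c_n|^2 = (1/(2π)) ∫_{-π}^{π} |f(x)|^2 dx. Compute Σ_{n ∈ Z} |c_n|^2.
Σ |c_n|^2 = 25π^2/3 + 81

Expand and integrate term by term over [-π, π]:
  ∫ (5x)^2 dx = 25·(2π^3/3); ∫ 2·5·(-9)·x dx = 0 (odd integrand); ∫ (-9)^2 dx = 81·2π.
So (1/(2π)) ∫_{-π}^{π} (5x - 9)^2 dx = 25π^2/3 + 81 = 25π^2/3 + 81.
Parseval ⇒ Σ |c_n|^2 = 25π^2/3 + 81.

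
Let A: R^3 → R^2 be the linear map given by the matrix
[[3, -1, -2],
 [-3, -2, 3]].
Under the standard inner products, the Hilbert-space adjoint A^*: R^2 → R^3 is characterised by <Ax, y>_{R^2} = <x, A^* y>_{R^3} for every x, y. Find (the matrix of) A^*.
A^* = A^T =
[[3, -3],
 [-1, -2],
 [-2, 3]]

For real matrices with standard dot products, the defining identity <Ax, y> = <x, A^* y> gives (Ax)^T y = x^T (A^*) y, i.e. x^T A^T y = x^T (A^*) y. Since this holds for all x, y, we must have A^* = A^T. Therefore
A^* =
[[3, -3],
 [-1, -2],
 [-2, 3]].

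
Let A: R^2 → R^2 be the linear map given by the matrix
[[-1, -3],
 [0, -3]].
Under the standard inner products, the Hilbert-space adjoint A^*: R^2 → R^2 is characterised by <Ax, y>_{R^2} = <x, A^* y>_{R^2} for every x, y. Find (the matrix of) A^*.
A^* = A^T =
[[-1, 0],
 [-3, -3]]

For real matrices with standard dot products, the defining identity <Ax, y> = <x, A^* y> gives (Ax)^T y = x^T (A^*) y, i.e. x^T A^T y = x^T (A^*) y. Since this holds for all x, y, we must have A^* = A^T. Therefore
A^* =
[[-1, 0],
 [-3, -3]].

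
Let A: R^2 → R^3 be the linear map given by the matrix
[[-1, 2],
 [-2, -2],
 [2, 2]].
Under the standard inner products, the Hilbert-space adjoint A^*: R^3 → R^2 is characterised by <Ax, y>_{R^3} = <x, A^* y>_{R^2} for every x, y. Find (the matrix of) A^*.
A^* = A^T =
[[-1, -2, 2],
 [2, -2, 2]]

For real matrices with standard dot products, the defining identity <Ax, y> = <x, A^* y> gives (Ax)^T y = x^T (A^*) y, i.e. x^T A^T y = x^T (A^*) y. Since this holds for all x, y, we must have A^* = A^T. Therefore
A^* =
[[-1, -2, 2],
 [2, -2, 2]].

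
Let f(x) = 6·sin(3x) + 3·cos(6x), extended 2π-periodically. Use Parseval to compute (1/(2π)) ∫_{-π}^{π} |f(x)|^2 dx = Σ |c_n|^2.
Σ |c_n|^2 = 45/2

Expand |f|^2 and use orthogonality of {sin(nx), cos(mx)} on [-π, π]:
  ∫_{-π}^{π} sin(nx)^2 dx = π, ∫ cos(mx)^2 dx = π, and cross terms integrate to 0.
So ∫_{-π}^{π} f(x)^2 dx = 6^2 · π + 3^2 · π = (36 + 9)π.
Divide by 2π: (36 + 9)/2 = 45/2.
By Parseval, this equals Σ |c_n|^2.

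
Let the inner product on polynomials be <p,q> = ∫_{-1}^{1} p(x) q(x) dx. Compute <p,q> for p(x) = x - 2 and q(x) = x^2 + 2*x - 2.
<p,q> = 8

Expand the product: p(x)·q(x) = x^3 - 6*x + 4.
∫_{-1}^{1} of each monomial x^k gives [2/(k+1) if k even, 0 if k odd]. Integrating term-by-term (or equivalently evaluating the antiderivative F(x) = x^4/4 - 3*x^2 + 4*x at the endpoints):
  F(1) − F(−1) = 5/4 − (-27/4) = 8.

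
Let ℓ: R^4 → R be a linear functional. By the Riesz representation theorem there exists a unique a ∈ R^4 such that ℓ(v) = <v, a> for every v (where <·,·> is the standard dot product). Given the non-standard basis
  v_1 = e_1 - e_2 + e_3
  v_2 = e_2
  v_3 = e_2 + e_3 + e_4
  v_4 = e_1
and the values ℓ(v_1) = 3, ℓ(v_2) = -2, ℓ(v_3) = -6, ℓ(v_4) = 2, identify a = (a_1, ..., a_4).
a = (2, -2, -1, -3)

Write a = (a_1, ..., a_4) in the standard basis. For each basis vector v_i, ℓ(v_i) = <v_i, a> is a linear equation in the a_j's. Collect the n equations into a matrix system V a = ℓ, where row i of V is v_i (expressed in the standard basis). Since V is invertible (lower-triangular with 1s on the diagonal, up to permutation), solve by back-substitution:
  V =
[[1, -1, 1, 0],
 [0, 1, 0, 0],
 [0, 1, 1, 1],
 [1, 0, 0, 0]]
  V a = (3, -2, -6, 2)
Solving gives a = (2, -2, -1, -3).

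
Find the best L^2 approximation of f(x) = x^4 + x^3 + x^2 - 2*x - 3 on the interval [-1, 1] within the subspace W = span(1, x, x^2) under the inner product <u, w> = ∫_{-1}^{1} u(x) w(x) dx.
g(x) = 13*x^2/7 - 7*x/5 - 108/35

The best approximation g ∈ W is the orthogonal projection of f onto W. Writing g = a_0 + a_1 x + a_2 x^2, the coefficients solve the normal equations G · a = b where
  G_{ij} = <φ_i, φ_j> and b_i = <f, φ_i>, with φ_0 = 1, φ_1 = x, φ_2 = x^2.
G =
  [2, 0, 2/3]
  [0, 2/3, 0]
  [2/3, 0, 2/5],
b = (-74/15, -14/15, -46/35).
Solving gives a_0 = -108/35, a_1 = -7/5, a_2 = 13/7, so
  g(x) = 13*x^2/7 - 7*x/5 - 108/35.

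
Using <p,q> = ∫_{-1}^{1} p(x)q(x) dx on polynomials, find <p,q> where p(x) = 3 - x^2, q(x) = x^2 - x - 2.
<p,q> = -136/15

Expand the product: p(x)·q(x) = -x^4 + x^3 + 5*x^2 - 3*x - 6.
∫_{-1}^{1} of each monomial x^k gives [2/(k+1) if k even, 0 if k odd]. Integrating term-by-term (or equivalently evaluating the antiderivative F(x) = -x^5/5 + x^4/4 + 5*x^3/3 - 3*x^2/2 - 6*x at the endpoints):
  F(1) − F(−1) = -347/60 − (197/60) = -136/15.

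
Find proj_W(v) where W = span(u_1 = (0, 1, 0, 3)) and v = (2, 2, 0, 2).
proj_W(v) = (0, 4/5, 0, 12/5)

Set up U = [u_1 | ... | u_1] ∈ R^(4×1). The projector onto W = col(U) is P = U (U^T U)^(-1) U^T.
Compute U^T U =
  [10],
and U^T v = (8).
Solve U^T U · c = U^T v for the coefficients: c = (4/5). The projection is proj_W(v) = U c.
Check: (v - proj_W(v)) · u_1 = 0  (should be 0).
Result: proj_W(v) = (0, 4/5, 0, 12/5).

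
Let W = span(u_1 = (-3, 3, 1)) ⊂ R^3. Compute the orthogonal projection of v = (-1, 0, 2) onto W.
proj_W(v) = (-15/19, 15/19, 5/19)

Set up U = [u_1 | ... | u_1] ∈ R^(3×1). The projector onto W = col(U) is P = U (U^T U)^(-1) U^T.
Compute U^T U =
  [19],
and U^T v = (5).
Solve U^T U · c = U^T v for the coefficients: c = (5/19). The projection is proj_W(v) = U c.
Check: (v - proj_W(v)) · u_1 = 0  (should be 0).
Result: proj_W(v) = (-15/19, 15/19, 5/19).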